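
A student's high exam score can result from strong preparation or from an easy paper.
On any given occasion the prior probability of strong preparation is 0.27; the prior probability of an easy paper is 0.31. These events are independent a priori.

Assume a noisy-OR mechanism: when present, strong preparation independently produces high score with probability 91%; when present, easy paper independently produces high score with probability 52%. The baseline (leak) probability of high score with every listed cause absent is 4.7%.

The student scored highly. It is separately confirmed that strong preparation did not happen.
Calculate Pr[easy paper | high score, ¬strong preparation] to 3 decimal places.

Pr[easy paper | high score, ¬strong preparation] ≈ 0.838

Under noisy-OR, P(high score | causes) = 1 − (1−0.047)·∏(1−qᵢ) over the active causes.
By total probability over both values of easy paper:
  P(high score | ¬strong preparation) = 0.047*0.69 + 0.54256*0.31
        = 0.032430 + 0.168194 = 0.200624
Configurations with easy paper contribute 0.168194, so
  P(easy paper | high score, ¬strong preparation) = 0.168194 / 0.200624 ≈ 0.838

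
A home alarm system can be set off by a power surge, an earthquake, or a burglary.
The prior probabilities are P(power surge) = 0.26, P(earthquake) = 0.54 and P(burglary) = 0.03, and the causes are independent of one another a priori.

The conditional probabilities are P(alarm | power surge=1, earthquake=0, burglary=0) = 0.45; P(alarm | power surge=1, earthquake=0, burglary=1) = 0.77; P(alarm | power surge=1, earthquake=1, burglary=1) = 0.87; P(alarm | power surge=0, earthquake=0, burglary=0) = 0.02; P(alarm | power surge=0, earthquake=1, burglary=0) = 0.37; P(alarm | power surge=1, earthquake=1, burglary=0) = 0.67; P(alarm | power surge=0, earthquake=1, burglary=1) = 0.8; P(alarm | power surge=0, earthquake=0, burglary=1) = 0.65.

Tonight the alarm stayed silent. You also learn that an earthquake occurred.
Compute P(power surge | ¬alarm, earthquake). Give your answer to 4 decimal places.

P(power surge | ¬alarm, earthquake) ≈ 0.1557

Weight on power surge=true, given the evidence: 0.083226 + 0.001014 = 0.084240
The normalizing constant is 0.63·0.74·0.97 + 0.2·0.74·0.03 + 0.33·0.26·0.97 + 0.13·0.26·0.03 = 0.540894
Posterior = 0.084240 / 0.540894 ≈ 0.1557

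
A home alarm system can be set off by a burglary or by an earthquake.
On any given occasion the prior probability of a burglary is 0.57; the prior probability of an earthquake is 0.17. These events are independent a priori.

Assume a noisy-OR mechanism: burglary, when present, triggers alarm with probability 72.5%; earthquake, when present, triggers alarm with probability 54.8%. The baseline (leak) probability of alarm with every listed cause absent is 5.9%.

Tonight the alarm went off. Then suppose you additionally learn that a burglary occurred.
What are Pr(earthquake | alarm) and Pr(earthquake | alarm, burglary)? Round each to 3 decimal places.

Pr(earthquake | alarm) ≈ 0.256; Pr(earthquake | alarm, burglary) ≈ 0.196

Under noisy-OR, P(alarm | causes) = 1 − (1−0.059)·∏(1−qᵢ) over the active causes.
P(alarm) = 0.059*0.43*0.83 + 0.574668*0.43*0.17 + 0.741225*0.57*0.83 + 0.883034*0.57*0.17 = 0.021057 + 0.042008 + 0.350674 + 0.085566 = 0.499305
Of this, 0.127574 comes from 0.042008 + 0.085566 (the earthquake=true cases).
P(earthquake | alarm) = 0.127574 / 0.499305 ≈ 0.256

With the extra evidence:
P(alarm | burglary) = 0.741225×0.83 + 0.883034×0.17 = 0.615217 + 0.150116 = 0.765333
The earthquake-present share is 0.883034×0.17 = 0.150116.
So P(earthquake | alarm, burglary) = 0.150116/0.765333 ≈ 0.196.
The drop from 0.256 to 0.196 is the explaining-away (discounting) effect.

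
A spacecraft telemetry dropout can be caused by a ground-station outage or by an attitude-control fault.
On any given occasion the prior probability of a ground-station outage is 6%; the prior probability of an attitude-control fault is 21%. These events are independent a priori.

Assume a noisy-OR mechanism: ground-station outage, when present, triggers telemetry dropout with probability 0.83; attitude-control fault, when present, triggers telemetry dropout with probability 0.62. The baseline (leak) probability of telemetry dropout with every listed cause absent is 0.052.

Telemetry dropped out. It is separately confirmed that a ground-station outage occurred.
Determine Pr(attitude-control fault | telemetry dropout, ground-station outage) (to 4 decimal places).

Under noisy-OR, P(telemetry dropout | causes) = 1 − (1−0.052)·∏(1−qᵢ) over the active causes.
P(telemetry dropout | ground-station outage) = 0.83884*0.79 + 0.938759*0.21 = 0.662684 + 0.197139 = 0.859823
Of this, 0.197139 comes from 0.938759*0.21 (the attitude-control fault=true cases).
So P(attitude-control fault | telemetry dropout, ground-station outage) = 0.197139/0.859823 ≈ 0.2293.

Pr(attitude-control fault | telemetry dropout, ground-station outage) ≈ 0.2293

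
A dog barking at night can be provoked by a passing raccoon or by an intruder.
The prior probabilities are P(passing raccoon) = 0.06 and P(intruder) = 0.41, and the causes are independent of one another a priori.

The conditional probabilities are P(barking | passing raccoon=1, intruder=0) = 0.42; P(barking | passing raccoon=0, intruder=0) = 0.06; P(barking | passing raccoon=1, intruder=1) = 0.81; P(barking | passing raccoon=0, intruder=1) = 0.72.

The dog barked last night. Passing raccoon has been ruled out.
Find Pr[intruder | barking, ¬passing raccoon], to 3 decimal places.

Pr[intruder | barking, ¬passing raccoon] ≈ 0.893

P(barking | ¬passing raccoon) = 0.06·0.59 + 0.72·0.41 = 0.035400 + 0.295200 = 0.330600
Of this, 0.295200 comes from 0.72·0.41 (the intruder=true cases).
So P(intruder | barking, ¬passing raccoon) = 0.295200/0.330600 ≈ 0.893.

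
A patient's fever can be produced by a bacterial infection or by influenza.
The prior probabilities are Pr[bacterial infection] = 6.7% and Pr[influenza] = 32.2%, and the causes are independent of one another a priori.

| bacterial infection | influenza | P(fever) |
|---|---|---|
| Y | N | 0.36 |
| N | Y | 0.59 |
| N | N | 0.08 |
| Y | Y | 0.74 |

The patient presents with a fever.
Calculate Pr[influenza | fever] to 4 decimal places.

P(fever) = 0.08·0.933·0.678 + 0.59·0.933·0.322 + 0.36·0.067·0.678 + 0.74·0.067·0.322 = 0.050606 + 0.177251 + 0.016353 + 0.015965 = 0.260175
Of this, 0.193216 comes from 0.177251 + 0.015965 (the influenza=true cases).
So P(influenza | fever) = 0.193216/0.260175 ≈ 0.7426.

Pr[influenza | fever] ≈ 0.7426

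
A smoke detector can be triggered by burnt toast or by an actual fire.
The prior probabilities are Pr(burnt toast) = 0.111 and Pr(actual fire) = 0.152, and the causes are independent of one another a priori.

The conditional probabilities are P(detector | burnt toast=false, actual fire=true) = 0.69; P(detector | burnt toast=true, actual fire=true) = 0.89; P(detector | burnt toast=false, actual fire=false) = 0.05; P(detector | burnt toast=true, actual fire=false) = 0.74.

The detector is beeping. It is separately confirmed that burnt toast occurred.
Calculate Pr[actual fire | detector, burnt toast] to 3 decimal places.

P(detector | burnt toast) = 0.74*0.848 + 0.89*0.152 = 0.627520 + 0.135280 = 0.762800
Restricting to configurations with actual fire present: 0.89*0.152 = 0.135280.
Hence the posterior is 0.135280/0.762800 ≈ 0.177.

Pr[actual fire | detector, burnt toast] ≈ 0.177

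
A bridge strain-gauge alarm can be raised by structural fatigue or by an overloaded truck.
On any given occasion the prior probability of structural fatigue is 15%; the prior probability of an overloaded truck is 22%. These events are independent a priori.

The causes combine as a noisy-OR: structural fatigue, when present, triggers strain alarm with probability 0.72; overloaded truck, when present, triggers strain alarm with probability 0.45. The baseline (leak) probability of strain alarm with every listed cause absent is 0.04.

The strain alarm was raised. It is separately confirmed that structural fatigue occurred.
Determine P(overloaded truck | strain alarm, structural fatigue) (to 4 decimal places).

P(overloaded truck | strain alarm, structural fatigue) ≈ 0.2474

Under noisy-OR, P(strain alarm | causes) = 1 − (1−0.04)·∏(1−qᵢ) over the active causes.
P(strain alarm | structural fatigue) = 0.7312·0.78 + 0.85216·0.22 = 0.570336 + 0.187475 = 0.757811
The overloaded truck-present share is 0.85216·0.22 = 0.187475.
So P(overloaded truck | strain alarm, structural fatigue) = 0.187475/0.757811 ≈ 0.2474.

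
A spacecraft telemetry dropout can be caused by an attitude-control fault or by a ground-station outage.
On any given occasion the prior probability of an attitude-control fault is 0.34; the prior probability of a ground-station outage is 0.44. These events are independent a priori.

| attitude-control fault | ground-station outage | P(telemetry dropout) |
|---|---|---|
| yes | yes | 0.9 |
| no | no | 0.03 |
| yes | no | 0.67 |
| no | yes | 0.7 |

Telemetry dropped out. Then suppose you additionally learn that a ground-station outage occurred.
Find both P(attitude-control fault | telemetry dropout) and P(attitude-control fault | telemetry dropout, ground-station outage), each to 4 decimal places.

By total probability over the 4 (attitude-control fault, ground-station outage) configurations:
  P(telemetry dropout) = 0.03×0.66×0.56 + 0.7×0.66×0.44 + 0.67×0.34×0.56 + 0.9×0.34×0.44
        = 0.011088 + 0.203280 + 0.127568 + 0.134640 = 0.476576
Keeping only the attitude-control fault-present terms gives 0.262208, so
  P(attitude-control fault | telemetry dropout) = 0.262208 / 0.476576 ≈ 0.5502

Now also conditioning on ground-station outage=true:
For the numerator, keep only attitude-control fault=true terms: 0.9*0.34 = 0.306000
Denominator P(telemetry dropout | ground-station outage): 0.7*0.66 + 0.9*0.34 = 0.768000
P(attitude-control fault | telemetry dropout, ground-station outage) = 0.306000/0.768000 ≈ 0.3984

P(attitude-control fault | telemetry dropout) ≈ 0.5502; P(attitude-control fault | telemetry dropout, ground-station outage) ≈ 0.3984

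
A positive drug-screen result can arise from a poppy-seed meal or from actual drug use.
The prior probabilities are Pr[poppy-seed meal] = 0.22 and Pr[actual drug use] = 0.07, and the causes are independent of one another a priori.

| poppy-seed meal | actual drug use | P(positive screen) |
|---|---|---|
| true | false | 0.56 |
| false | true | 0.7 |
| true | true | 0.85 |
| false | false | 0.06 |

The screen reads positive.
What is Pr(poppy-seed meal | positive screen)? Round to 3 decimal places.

Pr(poppy-seed meal | positive screen) ≈ 0.610

By total probability over the 4 (poppy-seed meal, actual drug use) configurations:
  P(positive screen) = 0.06·0.78·0.93 + 0.7·0.78·0.07 + 0.56·0.22·0.93 + 0.85·0.22·0.07
        = 0.043524 + 0.038220 + 0.114576 + 0.013090 = 0.209410
Keeping only the poppy-seed meal-present terms gives 0.127666, so
  P(poppy-seed meal | positive screen) = 0.127666 / 0.209410 ≈ 0.610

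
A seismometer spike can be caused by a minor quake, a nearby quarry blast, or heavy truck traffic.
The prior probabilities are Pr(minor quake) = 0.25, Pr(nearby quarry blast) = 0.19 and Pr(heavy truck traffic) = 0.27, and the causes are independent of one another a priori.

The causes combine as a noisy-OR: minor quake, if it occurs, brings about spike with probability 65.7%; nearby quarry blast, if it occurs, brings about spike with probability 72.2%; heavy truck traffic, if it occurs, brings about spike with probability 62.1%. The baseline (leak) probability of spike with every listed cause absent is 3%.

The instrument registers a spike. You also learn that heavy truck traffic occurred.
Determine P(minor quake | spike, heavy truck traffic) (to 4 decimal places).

Under noisy-OR, P(spike | causes) = 1 − (1−0.03)·∏(1−qᵢ) over the active causes.
P(spike | heavy truck traffic) = 0.63237*0.75*0.81 + 0.897799*0.75*0.19 + 0.873903*0.25*0.81 + 0.964945*0.25*0.19 = 0.384165 + 0.127936 + 0.176965 + 0.045835 = 0.734901
The minor quake-present share is 0.176965 + 0.045835 = 0.222800.
P(minor quake | spike, heavy truck traffic) = 0.222800 / 0.734901 ≈ 0.3032

P(minor quake | spike, heavy truck traffic) ≈ 0.3032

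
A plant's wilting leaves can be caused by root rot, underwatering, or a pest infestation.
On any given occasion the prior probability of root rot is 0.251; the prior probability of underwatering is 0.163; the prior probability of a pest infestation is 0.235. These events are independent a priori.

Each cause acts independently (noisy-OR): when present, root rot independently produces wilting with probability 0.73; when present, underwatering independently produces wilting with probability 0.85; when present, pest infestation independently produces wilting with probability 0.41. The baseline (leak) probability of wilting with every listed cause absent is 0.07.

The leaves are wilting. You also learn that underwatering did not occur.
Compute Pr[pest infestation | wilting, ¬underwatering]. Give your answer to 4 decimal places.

Under noisy-OR, P(wilting | causes) = 1 − (1−0.07)·∏(1−qᵢ) over the active causes.
For the numerator, keep only pest infestation=true terms: 0.079436 + 0.050246 = 0.129682
Denominator P(wilting | ¬underwatering): 0.07×0.749×0.765 + 0.4513×0.749×0.235 + 0.7489×0.251×0.765 + 0.851851×0.251×0.235 = 0.313591
Posterior = 0.129682 / 0.313591 ≈ 0.4135

Pr[pest infestation | wilting, ¬underwatering] ≈ 0.4135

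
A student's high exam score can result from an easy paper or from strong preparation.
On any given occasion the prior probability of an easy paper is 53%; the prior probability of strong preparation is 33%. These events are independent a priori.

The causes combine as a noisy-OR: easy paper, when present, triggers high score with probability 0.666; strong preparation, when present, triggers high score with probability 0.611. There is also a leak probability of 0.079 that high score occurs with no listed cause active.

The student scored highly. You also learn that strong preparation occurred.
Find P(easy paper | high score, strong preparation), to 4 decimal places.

P(easy paper | high score, strong preparation) ≈ 0.6074

Under noisy-OR, P(high score | causes) = 1 − (1−0.079)·∏(1−qᵢ) over the active causes.
P(high score | strong preparation) = 0.641731×0.47 + 0.880338×0.53 = 0.301614 + 0.466579 = 0.768193
Of this, 0.466579 comes from 0.880338×0.53 (the easy paper=true cases).
P(easy paper | high score, strong preparation) = 0.466579 / 0.768193 ≈ 0.6074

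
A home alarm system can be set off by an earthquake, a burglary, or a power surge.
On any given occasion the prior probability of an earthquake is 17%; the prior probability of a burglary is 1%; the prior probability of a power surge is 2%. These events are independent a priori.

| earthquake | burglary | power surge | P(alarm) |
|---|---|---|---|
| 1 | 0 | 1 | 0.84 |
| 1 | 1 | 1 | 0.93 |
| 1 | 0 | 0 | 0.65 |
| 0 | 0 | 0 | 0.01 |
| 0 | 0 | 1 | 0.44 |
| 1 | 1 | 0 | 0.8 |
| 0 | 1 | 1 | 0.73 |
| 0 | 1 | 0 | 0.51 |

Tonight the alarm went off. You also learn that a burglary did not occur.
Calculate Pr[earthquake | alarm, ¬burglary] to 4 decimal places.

P(alarm | ¬burglary) = 0.01×0.83×0.98 + 0.44×0.83×0.02 + 0.65×0.17×0.98 + 0.84×0.17×0.02 = 0.008134 + 0.007304 + 0.108290 + 0.002856 = 0.126584
The earthquake-present share is 0.108290 + 0.002856 = 0.111146.
P(earthquake | alarm, ¬burglary) = 0.111146 / 0.126584 ≈ 0.8780

Pr[earthquake | alarm, ¬burglary] ≈ 0.8780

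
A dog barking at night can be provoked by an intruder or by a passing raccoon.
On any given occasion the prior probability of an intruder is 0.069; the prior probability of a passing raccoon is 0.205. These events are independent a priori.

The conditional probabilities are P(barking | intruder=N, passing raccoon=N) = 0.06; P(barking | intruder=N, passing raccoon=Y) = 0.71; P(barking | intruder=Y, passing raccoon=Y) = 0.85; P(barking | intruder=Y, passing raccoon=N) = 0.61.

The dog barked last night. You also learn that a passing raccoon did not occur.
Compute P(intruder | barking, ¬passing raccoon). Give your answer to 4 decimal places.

P(intruder | barking, ¬passing raccoon) ≈ 0.4297

P(barking | ¬passing raccoon) = 0.06×0.931 + 0.61×0.069 = 0.055860 + 0.042090 = 0.097950
Restricting to configurations with intruder present: 0.61×0.069 = 0.042090.
Hence the posterior is 0.042090/0.097950 ≈ 0.4297.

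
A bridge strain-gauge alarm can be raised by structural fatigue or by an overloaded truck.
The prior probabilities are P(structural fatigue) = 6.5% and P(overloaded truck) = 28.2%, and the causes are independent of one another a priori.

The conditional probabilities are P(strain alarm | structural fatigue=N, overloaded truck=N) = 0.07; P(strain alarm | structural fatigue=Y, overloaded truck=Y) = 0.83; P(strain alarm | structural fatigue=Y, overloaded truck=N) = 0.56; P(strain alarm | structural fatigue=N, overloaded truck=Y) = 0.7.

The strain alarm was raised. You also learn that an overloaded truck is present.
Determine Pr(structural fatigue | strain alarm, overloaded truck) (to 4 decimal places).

P(strain alarm | overloaded truck) = 0.7*0.935 + 0.83*0.065 = 0.654500 + 0.053950 = 0.708450
Restricting to configurations with structural fatigue present: 0.83*0.065 = 0.053950.
Hence the posterior is 0.053950/0.708450 ≈ 0.0762.

Pr(structural fatigue | strain alarm, overloaded truck) ≈ 0.0762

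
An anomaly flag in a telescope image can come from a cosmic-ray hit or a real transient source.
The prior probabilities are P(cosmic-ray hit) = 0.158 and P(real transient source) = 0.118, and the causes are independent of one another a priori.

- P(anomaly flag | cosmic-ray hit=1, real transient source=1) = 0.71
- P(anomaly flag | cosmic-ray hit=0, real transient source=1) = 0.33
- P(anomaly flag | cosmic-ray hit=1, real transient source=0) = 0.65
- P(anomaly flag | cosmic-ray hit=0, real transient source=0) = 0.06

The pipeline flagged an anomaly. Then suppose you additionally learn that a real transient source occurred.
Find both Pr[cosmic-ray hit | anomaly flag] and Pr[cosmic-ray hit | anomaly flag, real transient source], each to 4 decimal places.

P(anomaly flag) = 0.06·0.842·0.882 + 0.33·0.842·0.118 + 0.65·0.158·0.882 + 0.71·0.158·0.118 = 0.044559 + 0.032787 + 0.090581 + 0.013237 = 0.181164
Restricting to configurations with cosmic-ray hit present: 0.090581 + 0.013237 = 0.103818.
P(cosmic-ray hit | anomaly flag) = 0.103818 / 0.181164 ≈ 0.5731

With the extra evidence:
P(anomaly flag | real transient source) = 0.33*0.842 + 0.71*0.158 = 0.277860 + 0.112180 = 0.390040
Restricting to configurations with cosmic-ray hit present: 0.71*0.158 = 0.112180.
Hence the posterior is 0.112180/0.390040 ≈ 0.2876.
— real transient source explains away the evidence for cosmic-ray hit.

Pr[cosmic-ray hit | anomaly flag] ≈ 0.5731; Pr[cosmic-ray hit | anomaly flag, real transient source] ≈ 0.2876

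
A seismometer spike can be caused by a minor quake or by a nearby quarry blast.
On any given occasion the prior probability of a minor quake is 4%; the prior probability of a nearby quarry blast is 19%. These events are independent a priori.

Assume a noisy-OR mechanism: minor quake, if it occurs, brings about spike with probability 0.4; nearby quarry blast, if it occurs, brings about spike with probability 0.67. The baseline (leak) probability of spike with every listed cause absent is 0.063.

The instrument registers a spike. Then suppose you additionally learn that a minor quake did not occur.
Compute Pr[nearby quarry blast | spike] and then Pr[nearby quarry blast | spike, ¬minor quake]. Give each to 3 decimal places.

Under noisy-OR, P(spike | causes) = 1 − (1−0.063)·∏(1−qᵢ) over the active causes.
By total probability over the 4 (minor quake, nearby quarry blast) configurations:
  P(spike) = 0.063*0.96*0.81 + 0.69079*0.96*0.19 + 0.4378*0.04*0.81 + 0.814474*0.04*0.19
        = 0.048989 + 0.126000 + 0.014185 + 0.006190 = 0.195364
Keeping only the nearby quarry blast-present terms gives 0.132190, so
  P(nearby quarry blast | spike) = 0.132190 / 0.195364 ≈ 0.677

With the extra evidence:
For the numerator, keep only nearby quarry blast=true terms: 0.69079×0.19 = 0.131250
Denominator P(spike | ¬minor quake): 0.063×0.81 + 0.69079×0.19 = 0.182280
Posterior = 0.131250 / 0.182280 ≈ 0.720
Ruling out minor quake raises the posterior on nearby quarry blast — the flip side of explaining away.

Pr[nearby quarry blast | spike] ≈ 0.677; Pr[nearby quarry blast | spike, ¬minor quake] ≈ 0.720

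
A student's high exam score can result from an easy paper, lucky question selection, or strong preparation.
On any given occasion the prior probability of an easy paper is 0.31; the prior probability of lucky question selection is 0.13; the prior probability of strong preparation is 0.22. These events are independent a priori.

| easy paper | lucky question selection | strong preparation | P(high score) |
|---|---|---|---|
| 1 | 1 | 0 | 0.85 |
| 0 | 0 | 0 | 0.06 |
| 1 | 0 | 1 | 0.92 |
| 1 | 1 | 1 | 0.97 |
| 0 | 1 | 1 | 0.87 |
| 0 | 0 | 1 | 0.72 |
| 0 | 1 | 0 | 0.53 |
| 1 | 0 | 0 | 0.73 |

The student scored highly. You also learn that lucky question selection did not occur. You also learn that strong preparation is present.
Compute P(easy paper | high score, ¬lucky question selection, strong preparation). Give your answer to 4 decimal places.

P(easy paper | high score, ¬lucky question selection, strong preparation) ≈ 0.3647

Enumerate both values of easy paper and weight by the priors:
  P(high score | ¬lucky question selection, strong preparation) = 0.72×0.69 + 0.92×0.31
        = 0.496800 + 0.285200 = 0.782000
Configurations with easy paper contribute 0.285200, so
  P(easy paper | high score, ¬lucky question selection, strong preparation) = 0.285200 / 0.782000 ≈ 0.3647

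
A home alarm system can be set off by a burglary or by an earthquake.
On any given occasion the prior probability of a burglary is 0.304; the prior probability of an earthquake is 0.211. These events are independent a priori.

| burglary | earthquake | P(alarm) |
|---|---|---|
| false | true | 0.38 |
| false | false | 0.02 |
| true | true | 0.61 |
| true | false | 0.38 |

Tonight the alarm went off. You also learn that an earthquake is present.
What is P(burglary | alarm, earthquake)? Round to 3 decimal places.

Sum P(alarm|·) weighted by the priors over both values of burglary:
  P(alarm | earthquake) = 0.38×0.696 + 0.61×0.304
        = 0.264480 + 0.185440 = 0.449920
The terms with burglary present sum to 0.185440, so
  P(burglary | alarm, earthquake) = 0.185440 / 0.449920 ≈ 0.412

P(burglary | alarm, earthquake) ≈ 0.412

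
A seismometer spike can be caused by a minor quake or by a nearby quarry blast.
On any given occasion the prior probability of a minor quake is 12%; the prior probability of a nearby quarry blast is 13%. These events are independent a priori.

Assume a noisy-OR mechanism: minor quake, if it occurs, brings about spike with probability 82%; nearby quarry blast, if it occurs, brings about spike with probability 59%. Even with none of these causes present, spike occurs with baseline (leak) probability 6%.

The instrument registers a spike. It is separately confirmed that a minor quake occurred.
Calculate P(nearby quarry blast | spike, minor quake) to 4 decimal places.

P(nearby quarry blast | spike, minor quake) ≈ 0.1434

Under noisy-OR, P(spike | causes) = 1 − (1−0.06)·∏(1−qᵢ) over the active causes.
P(spike | minor quake) = 0.8308*0.87 + 0.930628*0.13 = 0.722796 + 0.120982 = 0.843778
The nearby quarry blast-present share is 0.930628*0.13 = 0.120982.
P(nearby quarry blast | spike, minor quake) = 0.120982 / 0.843778 ≈ 0.1434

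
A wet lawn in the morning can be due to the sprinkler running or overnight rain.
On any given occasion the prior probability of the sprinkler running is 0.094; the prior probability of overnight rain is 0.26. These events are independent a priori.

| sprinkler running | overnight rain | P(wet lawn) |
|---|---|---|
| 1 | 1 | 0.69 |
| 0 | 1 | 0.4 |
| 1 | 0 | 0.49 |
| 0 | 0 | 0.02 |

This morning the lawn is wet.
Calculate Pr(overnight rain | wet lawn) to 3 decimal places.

By total probability over the 4 (sprinkler running, overnight rain) configurations:
  P(wet lawn) = 0.02*0.906*0.74 + 0.4*0.906*0.26 + 0.49*0.094*0.74 + 0.69*0.094*0.26
        = 0.013409 + 0.094224 + 0.034084 + 0.016864 = 0.158581
Configurations with overnight rain contribute 0.111088, so
  P(overnight rain | wet lawn) = 0.111088 / 0.158581 ≈ 0.701

Pr(overnight rain | wet lawn) ≈ 0.701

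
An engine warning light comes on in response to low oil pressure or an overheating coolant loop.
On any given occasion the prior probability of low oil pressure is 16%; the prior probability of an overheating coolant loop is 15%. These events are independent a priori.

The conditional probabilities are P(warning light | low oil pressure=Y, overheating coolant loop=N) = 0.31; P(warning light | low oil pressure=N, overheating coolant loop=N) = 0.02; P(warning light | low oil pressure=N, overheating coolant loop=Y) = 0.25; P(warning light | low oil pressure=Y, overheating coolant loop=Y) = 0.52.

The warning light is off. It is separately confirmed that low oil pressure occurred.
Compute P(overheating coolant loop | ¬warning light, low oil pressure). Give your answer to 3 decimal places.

For the numerator, keep only overheating coolant loop=true terms: 0.48·0.15 = 0.072000
Denominator P(¬warning light | low oil pressure): 0.69·0.85 + 0.48·0.15 = 0.658500
P(overheating coolant loop | ¬warning light, low oil pressure) = 0.072000/0.658500 ≈ 0.109

P(overheating coolant loop | ¬warning light, low oil pressure) ≈ 0.109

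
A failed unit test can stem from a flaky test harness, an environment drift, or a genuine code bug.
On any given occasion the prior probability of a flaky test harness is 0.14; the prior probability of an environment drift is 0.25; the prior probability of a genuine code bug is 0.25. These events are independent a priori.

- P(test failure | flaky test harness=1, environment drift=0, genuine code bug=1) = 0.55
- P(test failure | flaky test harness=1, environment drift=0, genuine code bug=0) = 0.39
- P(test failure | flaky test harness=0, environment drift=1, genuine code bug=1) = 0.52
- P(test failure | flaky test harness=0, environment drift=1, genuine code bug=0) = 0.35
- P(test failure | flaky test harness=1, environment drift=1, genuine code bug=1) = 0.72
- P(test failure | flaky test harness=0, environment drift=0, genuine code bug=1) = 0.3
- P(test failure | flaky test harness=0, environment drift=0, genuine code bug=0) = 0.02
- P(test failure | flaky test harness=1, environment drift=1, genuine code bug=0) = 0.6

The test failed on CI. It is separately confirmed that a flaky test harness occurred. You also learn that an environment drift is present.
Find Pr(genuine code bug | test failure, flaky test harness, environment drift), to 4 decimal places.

Pr(genuine code bug | test failure, flaky test harness, environment drift) ≈ 0.2857

Enumerate both values of genuine code bug and weight by the priors:
  P(test failure | flaky test harness, environment drift) = 0.6*0.75 + 0.72*0.25
        = 0.450000 + 0.180000 = 0.630000
Configurations with genuine code bug contribute 0.180000, so
  P(genuine code bug | test failure, flaky test harness, environment drift) = 0.180000 / 0.630000 ≈ 0.2857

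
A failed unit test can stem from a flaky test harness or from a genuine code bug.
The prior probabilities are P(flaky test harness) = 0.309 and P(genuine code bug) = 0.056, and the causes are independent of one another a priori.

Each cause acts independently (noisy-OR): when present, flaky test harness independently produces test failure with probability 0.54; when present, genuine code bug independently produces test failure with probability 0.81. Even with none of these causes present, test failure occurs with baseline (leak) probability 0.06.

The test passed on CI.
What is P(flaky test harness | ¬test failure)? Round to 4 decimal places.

P(flaky test harness | ¬test failure) ≈ 0.1706

Under noisy-OR, P(test failure | causes) = 1 − (1−0.06)·∏(1−qᵢ) over the active causes.
Enumerate the 4 (flaky test harness, genuine code bug) configurations and weight by the priors:
  P(¬test failure) = 0.94·0.691·0.944 + 0.1786·0.691·0.056 + 0.4324·0.309·0.944 + 0.082156·0.309·0.056
        = 0.613166 + 0.006911 + 0.126129 + 0.001422 = 0.747628
Configurations with flaky test harness contribute 0.127551, so
  P(flaky test harness | ¬test failure) = 0.127551 / 0.747628 ≈ 0.1706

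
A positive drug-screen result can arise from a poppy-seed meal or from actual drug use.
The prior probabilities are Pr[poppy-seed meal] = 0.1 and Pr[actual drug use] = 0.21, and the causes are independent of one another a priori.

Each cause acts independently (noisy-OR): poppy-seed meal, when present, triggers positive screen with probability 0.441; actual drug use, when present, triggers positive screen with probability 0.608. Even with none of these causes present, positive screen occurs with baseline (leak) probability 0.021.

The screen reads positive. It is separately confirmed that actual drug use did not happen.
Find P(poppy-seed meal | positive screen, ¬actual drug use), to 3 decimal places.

P(poppy-seed meal | positive screen, ¬actual drug use) ≈ 0.705

Under noisy-OR, P(positive screen | causes) = 1 − (1−0.021)·∏(1−qᵢ) over the active causes.
Numerator (weight on configurations with poppy-seed meal): 0.452739*0.1 = 0.045274
The normalizing constant is 0.021*0.9 + 0.452739*0.1 = 0.064174
P(poppy-seed meal | positive screen, ¬actual drug use) = 0.045274/0.064174 ≈ 0.705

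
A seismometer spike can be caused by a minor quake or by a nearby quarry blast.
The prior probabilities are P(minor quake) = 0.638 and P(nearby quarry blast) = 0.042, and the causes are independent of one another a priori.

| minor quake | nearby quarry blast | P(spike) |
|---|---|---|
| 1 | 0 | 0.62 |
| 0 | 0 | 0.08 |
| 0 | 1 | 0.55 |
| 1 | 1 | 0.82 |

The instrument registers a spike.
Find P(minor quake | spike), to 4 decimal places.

P(minor quake | spike) ≈ 0.9174

Enumerate the 4 (minor quake, nearby quarry blast) configurations and weight by the priors:
  P(spike) = 0.08*0.362*0.958 + 0.55*0.362*0.042 + 0.62*0.638*0.958 + 0.82*0.638*0.042
        = 0.027744 + 0.008362 + 0.378946 + 0.021973 = 0.437025
The terms with minor quake present sum to 0.400919, so
  P(minor quake | spike) = 0.400919 / 0.437025 ≈ 0.9174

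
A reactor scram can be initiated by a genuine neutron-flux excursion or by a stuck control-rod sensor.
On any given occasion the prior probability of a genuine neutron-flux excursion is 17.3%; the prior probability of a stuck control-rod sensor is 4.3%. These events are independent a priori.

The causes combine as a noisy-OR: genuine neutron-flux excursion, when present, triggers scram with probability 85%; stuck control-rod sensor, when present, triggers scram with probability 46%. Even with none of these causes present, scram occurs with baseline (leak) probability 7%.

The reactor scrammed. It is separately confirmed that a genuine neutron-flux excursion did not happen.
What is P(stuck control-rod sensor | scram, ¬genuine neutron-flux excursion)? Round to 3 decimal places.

Under noisy-OR, P(scram | causes) = 1 − (1−0.07)·∏(1−qᵢ) over the active causes.
Numerator (weight on configurations with stuck control-rod sensor): 0.4978×0.043 = 0.021405
The normalizing constant is 0.07×0.957 + 0.4978×0.043 = 0.088395
P(stuck control-rod sensor | scram, ¬genuine neutron-flux excursion) = 0.021405/0.088395 ≈ 0.242

P(stuck control-rod sensor | scram, ¬genuine neutron-flux excursion) ≈ 0.242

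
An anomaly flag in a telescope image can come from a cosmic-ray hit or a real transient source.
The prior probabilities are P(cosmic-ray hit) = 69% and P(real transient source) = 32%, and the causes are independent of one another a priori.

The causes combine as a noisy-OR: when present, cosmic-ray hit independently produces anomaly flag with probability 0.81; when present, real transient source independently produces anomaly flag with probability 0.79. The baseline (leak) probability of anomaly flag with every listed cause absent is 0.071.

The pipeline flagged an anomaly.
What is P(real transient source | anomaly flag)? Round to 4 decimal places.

P(real transient source | anomaly flag) ≈ 0.4215

Under noisy-OR, P(anomaly flag | causes) = 1 − (1−0.071)·∏(1−qᵢ) over the active causes.
By total probability over the 4 (cosmic-ray hit, real transient source) configurations:
  P(anomaly flag) = 0.071*0.31*0.68 + 0.80491*0.31*0.32 + 0.82349*0.69*0.68 + 0.962933*0.69*0.32
        = 0.014967 + 0.079847 + 0.386382 + 0.212616 = 0.693812
Keeping only the real transient source-present terms gives 0.292463, so
  P(real transient source | anomaly flag) = 0.292463 / 0.693812 ≈ 0.4215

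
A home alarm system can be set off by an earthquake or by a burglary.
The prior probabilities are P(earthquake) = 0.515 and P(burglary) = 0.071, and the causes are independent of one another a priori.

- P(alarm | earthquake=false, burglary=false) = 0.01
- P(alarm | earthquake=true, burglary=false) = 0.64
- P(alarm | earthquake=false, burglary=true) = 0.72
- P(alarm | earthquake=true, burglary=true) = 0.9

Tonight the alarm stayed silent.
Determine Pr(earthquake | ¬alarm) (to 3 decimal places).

Pr(earthquake | ¬alarm) ≈ 0.278

P(¬alarm) = 0.99*0.485*0.929 + 0.28*0.485*0.071 + 0.36*0.515*0.929 + 0.1*0.515*0.071 = 0.446059 + 0.009642 + 0.172237 + 0.003657 = 0.631595
The earthquake-present share is 0.172237 + 0.003657 = 0.175894.
So P(earthquake | ¬alarm) = 0.175894/0.631595 ≈ 0.278.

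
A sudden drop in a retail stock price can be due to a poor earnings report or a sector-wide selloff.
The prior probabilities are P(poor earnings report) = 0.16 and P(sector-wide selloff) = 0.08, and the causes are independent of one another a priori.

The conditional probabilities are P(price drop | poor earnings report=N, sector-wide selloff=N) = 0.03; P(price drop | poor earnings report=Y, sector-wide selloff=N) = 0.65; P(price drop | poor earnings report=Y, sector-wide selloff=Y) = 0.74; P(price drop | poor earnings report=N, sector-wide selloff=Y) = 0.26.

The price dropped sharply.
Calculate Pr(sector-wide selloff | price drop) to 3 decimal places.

By total probability over the 4 (poor earnings report, sector-wide selloff) configurations:
  P(price drop) = 0.03*0.84*0.92 + 0.26*0.84*0.08 + 0.65*0.16*0.92 + 0.74*0.16*0.08
        = 0.023184 + 0.017472 + 0.095680 + 0.009472 = 0.145808
The terms with sector-wide selloff present sum to 0.026944, so
  P(sector-wide selloff | price drop) = 0.026944 / 0.145808 ≈ 0.185

Pr(sector-wide selloff | price drop) ≈ 0.185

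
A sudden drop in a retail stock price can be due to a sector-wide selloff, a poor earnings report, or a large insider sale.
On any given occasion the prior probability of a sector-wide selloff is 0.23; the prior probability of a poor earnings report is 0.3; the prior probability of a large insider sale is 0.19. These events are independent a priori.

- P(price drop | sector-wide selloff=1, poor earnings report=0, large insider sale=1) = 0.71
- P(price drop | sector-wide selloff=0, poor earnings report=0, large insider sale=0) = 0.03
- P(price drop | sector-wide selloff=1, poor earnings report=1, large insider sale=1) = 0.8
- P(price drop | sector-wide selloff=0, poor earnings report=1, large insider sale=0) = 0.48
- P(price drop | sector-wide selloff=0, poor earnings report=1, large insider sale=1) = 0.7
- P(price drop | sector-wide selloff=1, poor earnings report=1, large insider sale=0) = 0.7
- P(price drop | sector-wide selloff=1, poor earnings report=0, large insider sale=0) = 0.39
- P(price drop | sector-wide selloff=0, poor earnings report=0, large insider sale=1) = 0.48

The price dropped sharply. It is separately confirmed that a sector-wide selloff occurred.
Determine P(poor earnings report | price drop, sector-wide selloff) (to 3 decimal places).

P(poor earnings report | price drop, sector-wide selloff) ≈ 0.406

By total probability over the 4 (poor earnings report, large insider sale) configurations:
  P(price drop | sector-wide selloff) = 0.39×0.7×0.81 + 0.71×0.7×0.19 + 0.7×0.3×0.81 + 0.8×0.3×0.19
        = 0.221130 + 0.094430 + 0.170100 + 0.045600 = 0.531260
Configurations with poor earnings report contribute 0.215700, so
  P(poor earnings report | price drop, sector-wide selloff) = 0.215700 / 0.531260 ≈ 0.406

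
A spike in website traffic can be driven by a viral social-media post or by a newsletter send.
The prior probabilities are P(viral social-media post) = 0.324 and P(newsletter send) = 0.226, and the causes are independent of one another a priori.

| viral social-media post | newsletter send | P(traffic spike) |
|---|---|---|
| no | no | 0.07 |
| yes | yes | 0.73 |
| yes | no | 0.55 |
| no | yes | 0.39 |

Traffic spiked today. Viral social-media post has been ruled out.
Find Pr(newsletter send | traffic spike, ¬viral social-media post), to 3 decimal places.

Pr(newsletter send | traffic spike, ¬viral social-media post) ≈ 0.619

P(traffic spike | ¬viral social-media post) = 0.07×0.774 + 0.39×0.226 = 0.054180 + 0.088140 = 0.142320
The newsletter send-present share is 0.39×0.226 = 0.088140.
Hence the posterior is 0.088140/0.142320 ≈ 0.619.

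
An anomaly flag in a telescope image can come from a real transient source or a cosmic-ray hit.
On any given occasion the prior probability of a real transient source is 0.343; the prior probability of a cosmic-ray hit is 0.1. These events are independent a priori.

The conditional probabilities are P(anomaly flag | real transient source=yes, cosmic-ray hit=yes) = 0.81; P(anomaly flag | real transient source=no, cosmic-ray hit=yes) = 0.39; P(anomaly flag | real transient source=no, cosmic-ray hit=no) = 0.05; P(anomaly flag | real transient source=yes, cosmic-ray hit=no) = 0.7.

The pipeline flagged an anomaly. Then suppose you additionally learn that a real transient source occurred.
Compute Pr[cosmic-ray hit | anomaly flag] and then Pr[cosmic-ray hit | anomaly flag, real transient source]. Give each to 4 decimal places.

For the numerator, keep only cosmic-ray hit=true terms: 0.025623 + 0.027783 = 0.053406
Denominator P(anomaly flag): 0.05·0.657·0.9 + 0.39·0.657·0.1 + 0.7·0.343·0.9 + 0.81·0.343·0.1 = 0.299061
P(cosmic-ray hit | anomaly flag) = 0.053406/0.299061 ≈ 0.1786

Now also conditioning on real transient source=true:
For the numerator, keep only cosmic-ray hit=true terms: 0.81×0.1 = 0.081000
Denominator P(anomaly flag | real transient source): 0.7×0.9 + 0.81×0.1 = 0.711000
P(cosmic-ray hit | anomaly flag, real transient source) = 0.081000/0.711000 ≈ 0.1139
The drop from 0.1786 to 0.1139 is the explaining-away (discounting) effect.

Pr[cosmic-ray hit | anomaly flag] ≈ 0.1786; Pr[cosmic-ray hit | anomaly flag, real transient source] ≈ 0.1139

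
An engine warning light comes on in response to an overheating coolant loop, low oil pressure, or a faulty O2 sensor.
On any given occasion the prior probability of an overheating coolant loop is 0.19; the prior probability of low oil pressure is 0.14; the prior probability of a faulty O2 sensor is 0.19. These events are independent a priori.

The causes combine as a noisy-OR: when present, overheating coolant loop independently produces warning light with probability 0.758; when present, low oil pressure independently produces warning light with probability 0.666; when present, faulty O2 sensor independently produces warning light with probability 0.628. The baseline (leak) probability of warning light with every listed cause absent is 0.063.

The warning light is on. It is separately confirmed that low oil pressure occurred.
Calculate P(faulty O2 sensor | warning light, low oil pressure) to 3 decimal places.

P(faulty O2 sensor | warning light, low oil pressure) ≈ 0.224

Under noisy-OR, P(warning light | causes) = 1 − (1−0.063)·∏(1−qᵢ) over the active causes.
P(warning light | low oil pressure) = 0.687042·0.81·0.81 + 0.88358·0.81·0.19 + 0.924264·0.19·0.81 + 0.971826·0.19·0.19 = 0.450768 + 0.135983 + 0.142244 + 0.035083 = 0.764078
Of this, 0.171066 comes from 0.135983 + 0.035083 (the faulty O2 sensor=true cases).
So P(faulty O2 sensor | warning light, low oil pressure) = 0.171066/0.764078 ≈ 0.224.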